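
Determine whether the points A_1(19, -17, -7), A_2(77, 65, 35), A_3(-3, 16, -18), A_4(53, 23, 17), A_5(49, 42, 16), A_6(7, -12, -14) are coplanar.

Yes

The plane through A_1, A_2, A_3 has normal n = A_1A_2 × A_1A_3 = (-2288, -286, 3718) and equation n·P = -64636.
Checking the remaining points: n·A_4 = -64636, n·A_5 = -64636, n·A_6 = -64636.
All equal -64636, so all 6 points lie in one plane.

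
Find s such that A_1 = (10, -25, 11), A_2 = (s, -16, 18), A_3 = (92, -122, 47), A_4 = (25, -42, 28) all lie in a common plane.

3

Coplanarity ⇔ det[A_1A_2; A_1A_3; A_1A_4] = 0.
Expanding, this is linear in s: (-1037)s + (3111) = 0.
So s = 3.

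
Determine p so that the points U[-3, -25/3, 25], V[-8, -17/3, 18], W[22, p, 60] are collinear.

Collinearity requires UV × UW = 0; each component is linear in p.
The x-component gives (7)p + (455/3) = 0, so p = -65/3.
The remaining components then also vanish.

-65/3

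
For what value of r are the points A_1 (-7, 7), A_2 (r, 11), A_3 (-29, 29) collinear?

-11

The three points are collinear iff det[A_1A_2; A_1A_3] = 0.
This determinant is linear in r: (22)r + (242) = 0, so r = -11.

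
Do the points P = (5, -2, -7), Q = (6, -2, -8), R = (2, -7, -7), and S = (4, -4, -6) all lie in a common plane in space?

No

A normal to the plane through P, Q, R is n = PQ × PR = (-5, 3, -5).
The plane has equation n·X = 4. For S: n·S = -2.
-2 ≠ 4, so S is off the plane.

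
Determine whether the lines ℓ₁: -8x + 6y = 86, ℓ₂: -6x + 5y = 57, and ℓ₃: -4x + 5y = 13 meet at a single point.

Yes

Intersecting ℓ₁ and ℓ₂: solving the 2×2 system gives (x, y) = (-22, -15).
Substitute into ℓ₃: (-4)(-22) + (5)(-15) = 13.
This equals 13, so (-22, -15) lies on all three lines and they are concurrent.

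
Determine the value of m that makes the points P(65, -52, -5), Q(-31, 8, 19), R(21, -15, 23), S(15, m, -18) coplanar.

-35

The points are coplanar iff PQ · (PR × PS) = 0.
Expanding, this is linear in m: (1632)m + (57120) = 0.
So m = -35.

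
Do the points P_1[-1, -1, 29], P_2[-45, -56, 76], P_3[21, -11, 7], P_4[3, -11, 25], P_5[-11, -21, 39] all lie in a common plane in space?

No

The plane through P_1, P_2, P_3 has normal n = P_1P_2 × P_1P_3 = (1680, 66, 1650) and equation n·P = 46104.
Checking the remaining points: n·P_4 = 45564, n·P_5 = 44484.
Since n·P_4 = 45564 ≠ 46104, P_4 is off the plane and the points are not all coplanar.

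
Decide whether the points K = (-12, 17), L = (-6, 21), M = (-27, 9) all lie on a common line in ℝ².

No

KL = (6, 4), KM = (-15, -8).
det[KL; KM] = (6)(-8) − (4)(-15) = 12.
The determinant is nonzero, so they are not collinear.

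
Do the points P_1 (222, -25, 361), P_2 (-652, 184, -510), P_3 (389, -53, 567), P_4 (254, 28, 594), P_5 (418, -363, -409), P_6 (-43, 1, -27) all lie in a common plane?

Yes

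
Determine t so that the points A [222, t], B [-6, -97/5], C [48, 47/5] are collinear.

511/5

The three points are collinear iff det[AB; AC] = 0.
This determinant is linear in t: (54)t + (-27594/5) = 0, so t = 511/5.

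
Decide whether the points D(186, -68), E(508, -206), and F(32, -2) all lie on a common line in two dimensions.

Yes

DE = (322, -138), DF = (-154, 66).
Twice the signed area of △DEF is (322)(66) − (-138)(-154) = 0.
The triangle is degenerate (zero area), so the points are collinear.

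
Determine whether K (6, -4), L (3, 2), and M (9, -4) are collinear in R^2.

No

KL = (-3, 6), KM = (3, 0).
If collinear, KM would be a scalar multiple of KL. But (-3)·(0) ≠ (6)·(3) (difference -18), so they are not parallel; the points are not collinear.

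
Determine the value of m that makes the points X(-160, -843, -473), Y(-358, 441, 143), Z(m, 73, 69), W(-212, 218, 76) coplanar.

-15

Normal to plane XYW: n = (51340, 76670, -143310); plane equation n·P = -5061580.
Requiring n·Z = -5061580: (51340)m + (-4291480) = -5061580.
So m = -15.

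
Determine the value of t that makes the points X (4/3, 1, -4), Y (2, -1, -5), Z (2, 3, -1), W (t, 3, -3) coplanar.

Coplanarity ⇔ det[XY; XZ; XW] = 0.
Expanding, this is linear in t: (-4)t + (8/3) = 0.
So t = 2/3.

2/3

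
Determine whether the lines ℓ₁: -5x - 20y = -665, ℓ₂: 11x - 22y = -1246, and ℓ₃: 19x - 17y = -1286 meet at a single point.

The three lines meet at one point iff the augmented coefficient matrix [aᵢ bᵢ cᵢ] has rank < 3, i.e. its determinant vanishes.
Here the determinant is 1395.
Nonzero, so no common point exists.

No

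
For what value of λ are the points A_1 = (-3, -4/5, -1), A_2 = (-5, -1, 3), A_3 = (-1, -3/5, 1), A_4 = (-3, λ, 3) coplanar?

Normal to plane A_1A_2A_3: n = (-6/5, 12, 0); plane equation n·P = -6.
Requiring n·A_4 = -6: (12)λ + (18/5) = -6.
So λ = -4/5.

-4/5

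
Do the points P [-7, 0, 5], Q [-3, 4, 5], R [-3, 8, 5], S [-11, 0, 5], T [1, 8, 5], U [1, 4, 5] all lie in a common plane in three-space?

The plane through P, Q, R has normal n = PQ × PR = (0, 0, 16) and equation n·X = 80.
Checking the remaining points: n·S = 80, n·T = 80, n·U = 80.
All equal 80, so all 6 points lie in one plane.

Yes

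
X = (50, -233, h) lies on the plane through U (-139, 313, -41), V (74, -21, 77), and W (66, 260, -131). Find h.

253

Coplanarity requires UV · (UW × UX) = 0.
UV = (213, -334, 118), UW = (205, -53, -90); the triple product is linear in h with coefficient 57181 and constant term -14466793.
Setting it to zero: h = 253.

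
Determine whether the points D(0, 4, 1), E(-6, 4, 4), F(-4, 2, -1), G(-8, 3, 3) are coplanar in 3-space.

Yes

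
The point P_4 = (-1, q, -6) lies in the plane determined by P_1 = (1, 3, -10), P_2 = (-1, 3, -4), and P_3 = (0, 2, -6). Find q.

The plane through P_1, P_2, P_3 has equation 6x + 2y + 2z = -8.
Substituting P_4: (2)q + (-18) = -8, so q = 5.

5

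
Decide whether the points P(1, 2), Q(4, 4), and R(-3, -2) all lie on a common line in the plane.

No

PQ = (3, 2), PR = (-4, -4).
If collinear, PR would be a scalar multiple of PQ. But (3)·(-4) ≠ (2)·(-4) (difference -4), so they are not parallel; the points are not collinear.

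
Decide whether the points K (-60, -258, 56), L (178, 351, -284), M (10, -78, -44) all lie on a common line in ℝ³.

No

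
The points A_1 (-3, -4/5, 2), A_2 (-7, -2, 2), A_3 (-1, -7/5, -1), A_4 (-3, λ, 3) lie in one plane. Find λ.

Normal to plane A_1A_2A_3: n = (18/5, -12, 24/5); plane equation n·P = 42/5.
Requiring n·A_4 = 42/5: (-12)λ + (18/5) = 42/5.
So λ = -2/5.

-2/5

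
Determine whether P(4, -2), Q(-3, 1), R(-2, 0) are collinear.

No

PQ = (-7, 3), PR = (-6, 2).
If collinear, PR would be a scalar multiple of PQ. But (-7)·(2) ≠ (3)·(-6) (difference 4), so they are not parallel; the points are not collinear.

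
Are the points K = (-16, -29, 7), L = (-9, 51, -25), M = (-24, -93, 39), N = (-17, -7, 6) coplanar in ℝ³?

Yes

The four points are coplanar iff the 3×3 determinant with rows KL, KM, KN is zero.
Rows: (7, 80, -32), (-8, -64, 32), (-1, 22, -1).
Expanding along the first row: (7)(-640) − (80)(40) + (-32)(-240) = 0.
Zero determinant ⇒ coplanar.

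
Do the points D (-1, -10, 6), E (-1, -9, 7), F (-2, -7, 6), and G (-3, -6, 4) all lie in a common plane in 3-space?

Yes

A normal to the plane through D, E, F is n = DE × DF = (-3, -1, 1).
The plane has equation n·P = 19. For G: n·G = 19.
Equal, so G lies in the plane and all four are coplanar.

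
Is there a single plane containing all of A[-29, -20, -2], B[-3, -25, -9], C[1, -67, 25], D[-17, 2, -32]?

No

With A as base: AB = (26, -5, -7), AC = (30, -47, 27), AD = (12, 22, -30).
AC × AD = (816, 1224, 1224).
AB · (AC × AD) = 6528.
Since 6528 ≠ 0, the four points are not coplanar.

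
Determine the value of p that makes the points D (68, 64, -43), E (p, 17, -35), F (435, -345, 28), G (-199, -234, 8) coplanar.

Coplanarity ⇔ det[DE; DF; DG] = 0.
Expanding, this is linear in p: (299)p + (1794) = 0.
So p = -6.

-6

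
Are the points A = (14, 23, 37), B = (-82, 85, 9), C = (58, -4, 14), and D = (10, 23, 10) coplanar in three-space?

The four points are coplanar iff the 3×3 determinant with rows AB, AC, AD is zero.
Rows: (-96, 62, -28), (44, -27, -23), (-4, 0, -27).
Expanding along the first row: (-96)(729) − (62)(-1280) + (-28)(-108) = 12400.
Nonzero ⇒ not coplanar.

No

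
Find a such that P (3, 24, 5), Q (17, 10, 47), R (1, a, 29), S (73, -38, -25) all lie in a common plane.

Normal to plane PQS: n = (3024, 3360, 112); plane equation n·X = 90272.
Requiring n·R = 90272: (3360)a + (6272) = 90272.
So a = 25.

25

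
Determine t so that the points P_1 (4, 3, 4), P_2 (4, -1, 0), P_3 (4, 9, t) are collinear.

Collinearity requires P_1P_2 × P_1P_3 = 0; each component is linear in t.
The x-component gives (-4)t + (40) = 0, so t = 10.
The remaining components then also vanish.

10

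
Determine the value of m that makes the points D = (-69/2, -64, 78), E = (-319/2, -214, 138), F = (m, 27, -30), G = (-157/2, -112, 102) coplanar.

101

Coplanarity ⇔ det[DE; DF; DG] = 0.
Expanding, this is linear in m: (720)m + (-72720) = 0.
So m = 101.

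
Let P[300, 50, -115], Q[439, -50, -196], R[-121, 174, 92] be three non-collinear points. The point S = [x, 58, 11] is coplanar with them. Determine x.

Coplanarity requires PQ · (PR × PS) = 0.
PQ = (139, -100, -81), PR = (-421, 124, 207); the triple product is linear in x with coefficient -10656 and constant term 106560.
Setting it to zero: x = 10.

10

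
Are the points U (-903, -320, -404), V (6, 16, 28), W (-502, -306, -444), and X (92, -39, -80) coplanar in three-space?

The four points are coplanar iff the 3×3 determinant with rows UV, UW, UX is zero.
Rows: (909, 336, 432), (401, 14, -40), (995, 281, 324).
Expanding along the first row: (909)(15776) − (336)(169724) + (432)(98751) = -26448.
Nonzero ⇒ not coplanar.

No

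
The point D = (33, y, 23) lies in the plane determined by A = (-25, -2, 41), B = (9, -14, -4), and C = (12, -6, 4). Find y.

22

Coplanarity requires AB · (AC × AD) = 0.
AB = (34, -12, -45), AC = (37, -4, -37); the triple product is linear in y with coefficient -407 and constant term 8954.
Setting it to zero: y = 22.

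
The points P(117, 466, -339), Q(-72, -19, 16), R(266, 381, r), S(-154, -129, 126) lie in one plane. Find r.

Coplanarity ⇔ det[PQ; PR; PS] = 0.
Expanding, this is linear in r: (18980)r + (7857720) = 0.
So r = -414.

-414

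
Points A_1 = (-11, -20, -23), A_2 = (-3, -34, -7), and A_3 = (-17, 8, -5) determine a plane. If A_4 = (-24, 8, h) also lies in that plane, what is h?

Coplanarity requires A_1A_2 · (A_1A_3 × A_1A_4) = 0.
A_1A_2 = (8, -14, 16), A_1A_3 = (-6, 28, 18); the triple product is linear in h with coefficient 140 and constant term 5600.
Setting it to zero: h = -40.

-40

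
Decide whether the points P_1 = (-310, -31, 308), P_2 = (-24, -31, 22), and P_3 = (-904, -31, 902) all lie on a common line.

Yes

P_1P_2 = (286, 0, -286), P_1P_3 = (-594, 0, 594).
P_1P_2 × P_1P_3 = (0, 0, 0).
The cross product vanishes, so the three points are collinear.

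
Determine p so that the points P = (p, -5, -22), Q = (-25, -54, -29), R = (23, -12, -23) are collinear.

31

Direction QR = (48, 42, 6). From the y-coordinate of P, the parameter along the line is τ = (-5 − (-54))/42 = 7/6.
Then p = (-25) + 7/6·(48) = 31.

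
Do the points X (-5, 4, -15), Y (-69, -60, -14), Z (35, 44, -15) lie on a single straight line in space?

XY = (-64, -64, 1), XZ = (40, 40, 0).
Comparing components 2 and 3: (-64)(0) − (1)(40) = -40 ≠ 0, so XY and XZ are not parallel and the points are not collinear.

No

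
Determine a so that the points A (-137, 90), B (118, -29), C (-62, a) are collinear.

55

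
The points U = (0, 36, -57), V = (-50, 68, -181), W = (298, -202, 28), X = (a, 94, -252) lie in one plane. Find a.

-88

The points are coplanar iff UV · (UW × UX) = 0.
Expanding, this is linear in a: (-26792)a + (-2357696) = 0.
So a = -88.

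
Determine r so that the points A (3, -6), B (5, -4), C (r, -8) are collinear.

Collinearity: (C − A) must be parallel to (B − A) = (2, 2).
Cross-multiplying the components: (r − 3)·(2) = (-2)·(2).
Solving gives r = 1.

1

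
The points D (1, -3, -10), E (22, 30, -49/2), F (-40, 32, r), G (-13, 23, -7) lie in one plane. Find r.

9/2

Normal to plane DEG: n = (476, 140, 1008); plane equation n·P = -10024.
Requiring n·F = -10024: (1008)r + (-14560) = -10024.
So r = 9/2.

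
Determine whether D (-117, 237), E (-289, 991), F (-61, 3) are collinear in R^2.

No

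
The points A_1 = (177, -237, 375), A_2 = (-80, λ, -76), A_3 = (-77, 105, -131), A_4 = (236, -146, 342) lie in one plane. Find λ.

40

Coplanarity ⇔ det[A_1A_2; A_1A_3; A_1A_4] = 0.
Expanding, this is linear in λ: (-38236)λ + (1529440) = 0.
So λ = 40.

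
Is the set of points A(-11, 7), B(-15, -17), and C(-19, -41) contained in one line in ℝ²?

AB = (-4, -24), AC = (-8, -48).
Checking proportionality: AC = 2·AB, so the vectors are parallel and the points are collinear.

Yes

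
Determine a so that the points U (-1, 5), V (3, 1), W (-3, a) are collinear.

7

Collinearity: (W − U) must be parallel to (V − U) = (4, -4).
Cross-multiplying the components: (a − 5)·(4) = (-2)·(-4).
Solving gives a = 7.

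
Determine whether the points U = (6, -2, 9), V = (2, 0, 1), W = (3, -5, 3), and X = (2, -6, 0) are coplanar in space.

No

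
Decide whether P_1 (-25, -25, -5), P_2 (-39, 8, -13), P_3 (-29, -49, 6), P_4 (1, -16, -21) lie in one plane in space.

No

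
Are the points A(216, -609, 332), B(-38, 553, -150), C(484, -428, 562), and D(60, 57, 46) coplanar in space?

The four points are coplanar iff the 3×3 determinant with rows AB, AC, AD is zero.
Rows: (-254, 1162, -482), (268, 181, 230), (-156, 666, -286).
Expanding along the first row: (-254)(-204946) − (1162)(-40768) + (-482)(206724) = -212268.
Nonzero ⇒ not coplanar.

No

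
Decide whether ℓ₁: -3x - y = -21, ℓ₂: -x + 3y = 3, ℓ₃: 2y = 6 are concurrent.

Intersecting ℓ₁ and ℓ₂: solving the 2×2 system gives (x, y) = (6, 3).
Substitute into ℓ₃: (0)(6) + (2)(3) = 6.
This equals 6, so (6, 3) lies on all three lines and they are concurrent.

Yes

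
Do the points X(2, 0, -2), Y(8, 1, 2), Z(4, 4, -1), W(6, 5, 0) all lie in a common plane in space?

No

The four points are coplanar iff the 3×3 determinant with rows XY, XZ, XW is zero.
Rows: (6, 1, 4), (2, 4, 1), (4, 5, 2).
Expanding along the first row: (6)(3) − (1)(0) + (4)(-6) = -6.
Nonzero ⇒ not coplanar.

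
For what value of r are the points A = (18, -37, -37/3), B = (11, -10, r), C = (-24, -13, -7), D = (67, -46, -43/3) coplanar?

The points are coplanar iff AB · (AC × AD) = 0.
Expanding, this is linear in r: (-798)r + (-5054) = 0.
So r = -19/3.

-19/3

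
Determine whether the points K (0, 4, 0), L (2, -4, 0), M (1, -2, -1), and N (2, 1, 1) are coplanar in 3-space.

No

A normal to the plane through K, L, M is n = KL × KM = (8, 2, -4).
The plane has equation n·P = 8. For N: n·N = 14.
14 ≠ 8, so N is off the plane.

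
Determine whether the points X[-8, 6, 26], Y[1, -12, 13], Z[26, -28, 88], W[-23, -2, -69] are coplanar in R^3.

The four points are coplanar iff the 3×3 determinant with rows XY, XZ, XW is zero.
Rows: (9, -18, -13), (34, -34, 62), (-15, -8, -95).
Expanding along the first row: (9)(3726) − (-18)(-2300) + (-13)(-782) = 2300.
Nonzero ⇒ not coplanar.

No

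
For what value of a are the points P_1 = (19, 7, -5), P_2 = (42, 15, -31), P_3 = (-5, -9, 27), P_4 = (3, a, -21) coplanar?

55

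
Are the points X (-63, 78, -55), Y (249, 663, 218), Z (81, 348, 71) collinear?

XY = (312, 585, 273), XZ = (144, 270, 126).
Each component of XZ is 6/13 times the corresponding component of XY, so XZ = 6/13·XY and the points are collinear.

Yes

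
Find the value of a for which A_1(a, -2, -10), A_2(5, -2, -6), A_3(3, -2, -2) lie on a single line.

7

Direction A_2A_3 = (-2, 0, 4). From the z-coordinate of A_1, the parameter along the line is τ = (-10 − (-6))/4 = -1.
Then a = 5 + (-1)·(-2) = 7.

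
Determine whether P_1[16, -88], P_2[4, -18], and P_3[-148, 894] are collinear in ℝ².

No

P_1P_2 = (-12, 70), P_1P_3 = (-164, 982).
det[P_1P_2; P_1P_3] = (-12)(982) − (70)(-164) = -304.
The determinant is nonzero, so they are not collinear.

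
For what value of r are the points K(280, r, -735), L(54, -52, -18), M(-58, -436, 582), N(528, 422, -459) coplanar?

452

The points are coplanar iff KL · (KM × KN) = 0.
Expanding, this is linear in r: (-235008)r + (106223616) = 0.
So r = 452.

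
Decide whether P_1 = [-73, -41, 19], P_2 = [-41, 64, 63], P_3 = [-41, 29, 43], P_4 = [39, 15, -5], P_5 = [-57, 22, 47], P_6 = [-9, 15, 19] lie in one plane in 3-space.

Yes

The plane through P_1, P_2, P_3 has normal n = P_1P_2 × P_1P_3 = (-560, 640, -1120) and equation n·P = -6640.
Checking the remaining points: n·P_4 = -6640, n·P_5 = -6640, n·P_6 = -6640.
All equal -6640, so all 6 points lie in one plane.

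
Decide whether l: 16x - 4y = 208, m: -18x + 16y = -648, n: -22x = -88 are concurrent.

Lines aᵢx + bᵢy = cᵢ with pairwise distinct directions are concurrent exactly when det[aᵢ bᵢ cᵢ] = 0.
Here the determinant is 0.
It vanishes, so the lines are concurrent at (4, -36).

Yes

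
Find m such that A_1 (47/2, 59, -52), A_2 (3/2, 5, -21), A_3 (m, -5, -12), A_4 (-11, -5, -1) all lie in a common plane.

Coplanarity ⇔ det[A_1A_2; A_1A_3; A_1A_4] = 0.
Expanding, this is linear in m: (770)m + (3465) = 0.
So m = -9/2.

-9/2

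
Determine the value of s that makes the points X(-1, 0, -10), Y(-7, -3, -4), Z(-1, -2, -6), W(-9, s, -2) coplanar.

Normal to plane XYZ: n = (0, 24, 12); plane equation n·P = -120.
Requiring n·W = -120: (24)s + (-24) = -120.
So s = -4.

-4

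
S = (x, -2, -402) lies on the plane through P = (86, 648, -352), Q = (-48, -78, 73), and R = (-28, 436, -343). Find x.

-314

Coplanarity requires PQ · (PR × PS) = 0.
PQ = (-134, -726, 425), PR = (-114, -212, 9); the triple product is linear in x with coefficient 83566 and constant term 26239724.
Setting it to zero: x = -314.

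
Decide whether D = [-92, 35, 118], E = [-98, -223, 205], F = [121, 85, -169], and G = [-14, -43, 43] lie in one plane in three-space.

The four points are coplanar iff the 3×3 determinant with rows DE, DF, DG is zero.
Rows: (-6, -258, 87), (213, 50, -287), (78, -78, -75).
Expanding along the first row: (-6)(-26136) − (-258)(6411) + (87)(-20514) = 26136.
Nonzero ⇒ not coplanar.

No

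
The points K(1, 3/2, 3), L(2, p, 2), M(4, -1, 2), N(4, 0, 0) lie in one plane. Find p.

Normal to plane KMN: n = (6, 6, 3); plane equation n·P = 24.
Requiring n·L = 24: (6)p + (18) = 24.
So p = 1.

1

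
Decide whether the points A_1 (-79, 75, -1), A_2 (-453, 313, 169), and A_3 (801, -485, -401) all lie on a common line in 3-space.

A_1A_2 = (-374, 238, 170), A_1A_3 = (880, -560, -400).
Each component of A_1A_3 is -40/17 times the corresponding component of A_1A_2, so A_1A_3 = -40/17·A_1A_2 and the points are collinear.

Yes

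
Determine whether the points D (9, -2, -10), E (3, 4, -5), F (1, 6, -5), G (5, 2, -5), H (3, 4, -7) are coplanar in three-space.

The plane through D, E, F has normal n = DE × DF = (-10, -10, 0) and equation n·P = -70.
Checking the remaining points: n·G = -70, n·H = -70.
All equal -70, so all 5 points lie in one plane.

Yes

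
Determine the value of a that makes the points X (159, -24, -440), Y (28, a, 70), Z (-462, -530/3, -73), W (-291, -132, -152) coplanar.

-14/3

The points are coplanar iff XY · (XZ × XW) = 0.
Expanding, this is linear in a: (13698)a + (63924) = 0.
So a = -14/3.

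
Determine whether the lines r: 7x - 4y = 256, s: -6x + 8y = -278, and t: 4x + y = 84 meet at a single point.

No

Lines aᵢx + bᵢy = cᵢ with pairwise distinct directions are concurrent exactly when det[aᵢ bᵢ cᵢ] = 0.
Here the determinant is -646.
Nonzero, so no common point exists.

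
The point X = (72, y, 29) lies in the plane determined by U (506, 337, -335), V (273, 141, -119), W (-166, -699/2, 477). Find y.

-7/2

Coplanarity requires UV · (UW × UX) = 0.
UV = (-233, -196, 216), UW = (-672, -1373/2, 812); the triple product is linear in y with coefficient 44044 and constant term 154154.
Setting it to zero: y = -7/2.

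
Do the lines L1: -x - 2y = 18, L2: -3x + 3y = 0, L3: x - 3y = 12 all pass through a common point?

Yes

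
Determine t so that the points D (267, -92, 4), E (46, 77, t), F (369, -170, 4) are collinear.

Collinearity requires DE × DF = 0; each component is linear in t.
The x-component gives (78)t + (-312) = 0, so t = 4.
The remaining components then also vanish.

4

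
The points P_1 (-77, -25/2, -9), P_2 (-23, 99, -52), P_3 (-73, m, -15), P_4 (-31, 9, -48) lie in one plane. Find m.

-183/2

Coplanarity ⇔ det[P_1P_2; P_1P_3; P_1P_4] = 0.
Expanding, this is linear in m: (-128)m + (-11712) = 0.
So m = -183/2.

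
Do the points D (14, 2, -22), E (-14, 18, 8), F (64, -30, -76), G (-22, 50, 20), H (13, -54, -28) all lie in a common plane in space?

Yes

The plane through D, E, F has normal n = DE × DF = (96, -12, 96) and equation n·P = -792.
Checking the remaining points: n·G = -792, n·H = -792.
All equal -792, so all 5 points lie in one plane.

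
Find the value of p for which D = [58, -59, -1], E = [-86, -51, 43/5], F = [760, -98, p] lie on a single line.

-239/5

Direction DE = (-144, 8, 48/5). From the x-coordinate of F, the parameter along the line is τ = (760 − 58)/(-144) = -39/8.
Then p = (-1) + (-39/8)·(48/5) = -239/5.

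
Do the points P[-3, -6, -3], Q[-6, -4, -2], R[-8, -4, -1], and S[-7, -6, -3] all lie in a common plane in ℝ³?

The four points are coplanar iff the 3×3 determinant with rows PQ, PR, PS is zero.
Rows: (-3, 2, 1), (-5, 2, 2), (-4, 0, 0).
Expanding along the first row: (-3)(0) − (2)(8) + (1)(8) = -8.
Nonzero ⇒ not coplanar.

No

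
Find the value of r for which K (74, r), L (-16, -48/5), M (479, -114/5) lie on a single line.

-12

The three points are collinear iff det[KL; KM] = 0.
This determinant is linear in r: (495)r + (5940) = 0, so r = -12.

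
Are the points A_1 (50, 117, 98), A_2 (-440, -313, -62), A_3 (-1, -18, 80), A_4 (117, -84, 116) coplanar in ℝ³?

A normal to the plane through A_1, A_2, A_3 is n = A_1A_2 × A_1A_3 = (-13860, -660, 44220).
The plane has equation n·P = 3563340. For A_4: n·A_4 = 3563340.
Equal, so A_4 lies in the plane and all four are coplanar.

Yes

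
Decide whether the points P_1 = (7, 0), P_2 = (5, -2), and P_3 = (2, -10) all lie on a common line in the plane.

P_1P_2 = (-2, -2), P_1P_3 = (-5, -10).
If collinear, P_1P_3 would be a scalar multiple of P_1P_2. But (-2)·(-10) ≠ (-2)·(-5) (difference 10), so they are not parallel; the points are not collinear.

No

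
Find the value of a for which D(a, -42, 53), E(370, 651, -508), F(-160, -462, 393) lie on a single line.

40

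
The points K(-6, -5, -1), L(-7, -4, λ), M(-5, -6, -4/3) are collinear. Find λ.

-2/3

Direction KM = (1, -1, -1/3). From the x-coordinate of L, the parameter along the line is τ = (-7 − (-6))/1 = -1.
Then λ = (-1) + (-1)·(-1/3) = -2/3.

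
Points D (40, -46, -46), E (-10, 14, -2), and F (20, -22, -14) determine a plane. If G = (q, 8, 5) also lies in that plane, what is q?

A normal to the plane is n = DE × DF = (864, 720, 0).
G lies in the plane iff n · DG = 0.
This gives (864)q + (4320) = 0, so q = -5.

-5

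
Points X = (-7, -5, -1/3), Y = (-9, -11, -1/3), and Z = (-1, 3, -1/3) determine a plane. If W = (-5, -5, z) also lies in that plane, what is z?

-1/3

Coplanarity requires XY · (XZ × XW) = 0.
XY = (-2, -6, 0), XZ = (6, 8, 0); the triple product is linear in z with coefficient 20 and constant term 20/3.
Setting it to zero: z = -1/3.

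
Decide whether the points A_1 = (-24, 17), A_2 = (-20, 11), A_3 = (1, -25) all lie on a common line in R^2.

No

A_1A_2 = (4, -6), A_1A_3 = (25, -42).
det[A_1A_2; A_1A_3] = (4)(-42) − (-6)(25) = -18.
The determinant is nonzero, so they are not collinear.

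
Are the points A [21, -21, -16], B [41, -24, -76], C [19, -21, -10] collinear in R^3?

No

AB = (20, -3, -60), AC = (-2, 0, 6).
Comparing components 2 and 3: (-3)(6) − (-60)(0) = -18 ≠ 0, so AB and AC are not parallel and the points are not collinear.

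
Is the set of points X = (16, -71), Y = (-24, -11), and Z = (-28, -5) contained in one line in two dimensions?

Yes

XY = (-40, 60), XZ = (-44, 66).
Checking proportionality: XZ = 11/10·XY, so the vectors are parallel and the points are collinear.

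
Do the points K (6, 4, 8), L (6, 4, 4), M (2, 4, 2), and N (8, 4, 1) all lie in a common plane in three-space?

With K as base: KL = (0, 0, -4), KM = (-4, 0, -6), KN = (2, 0, -7).
KM × KN = (0, -40, 0).
KL · (KM × KN) = 0.
The scalar triple product vanishes, so the four points are coplanar.

Yes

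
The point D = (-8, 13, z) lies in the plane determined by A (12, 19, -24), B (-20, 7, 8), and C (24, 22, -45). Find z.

Coplanarity requires AB · (AC × AD) = 0.
AB = (-32, -12, 32), AC = (12, 3, -21); the triple product is linear in z with coefficient 48 and constant term -240.
Setting it to zero: z = 5.

5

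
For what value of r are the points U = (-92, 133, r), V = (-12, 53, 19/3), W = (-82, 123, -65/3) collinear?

-77/3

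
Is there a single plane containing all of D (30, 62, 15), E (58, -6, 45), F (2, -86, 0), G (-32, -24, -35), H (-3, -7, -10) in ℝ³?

The plane through D, E, F has normal n = DE × DF = (5460, -420, -6048) and equation n·P = 47040.
Checking the remaining points: n·G = 47040, n·H = 47040.
All equal 47040, so all 5 points lie in one plane.

Yes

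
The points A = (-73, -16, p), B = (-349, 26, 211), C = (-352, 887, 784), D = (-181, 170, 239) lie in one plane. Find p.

72

The points are coplanar iff AB · (AC × AD) = 0.
Expanding, this is linear in p: (145080)p + (-10445760) = 0.
So p = 72.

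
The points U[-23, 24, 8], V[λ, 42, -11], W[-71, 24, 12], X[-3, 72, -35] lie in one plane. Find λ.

Normal to plane UWX: n = (-192, -1984, -2304); plane equation n·P = -61632.
Requiring n·V = -61632: (-192)λ + (-57984) = -61632.
So λ = 19.

19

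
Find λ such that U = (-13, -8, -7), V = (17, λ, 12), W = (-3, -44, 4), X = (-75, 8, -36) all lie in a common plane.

Normal to plane UWX: n = (868, -392, -2072); plane equation n·P = 6356.
Requiring n·V = 6356: (-392)λ + (-10108) = 6356.
So λ = -42.

-42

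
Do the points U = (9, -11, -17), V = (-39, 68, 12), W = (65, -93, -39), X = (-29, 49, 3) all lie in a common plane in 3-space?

Yes

The four points are coplanar iff the 3×3 determinant with rows UV, UW, UX is zero.
Rows: (-48, 79, 29), (56, -82, -22), (-38, 60, 20).
Expanding along the first row: (-48)(-320) − (79)(284) + (29)(244) = 0.
Zero determinant ⇒ coplanar.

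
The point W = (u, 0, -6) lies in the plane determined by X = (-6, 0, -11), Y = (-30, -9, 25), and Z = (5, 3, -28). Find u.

The plane through X, Y, Z has equation 45x − 12y + 27z = -567.
Substituting W: (45)u + (-162) = -567, so u = -9.

-9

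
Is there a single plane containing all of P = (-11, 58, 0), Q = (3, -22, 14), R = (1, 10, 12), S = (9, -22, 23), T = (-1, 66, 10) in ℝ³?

The plane through P, Q, R has normal n = PQ × PR = (-288, 0, 288) and equation n·X = 3168.
Checking the remaining points: n·S = 4032, n·T = 3168.
Since n·S = 4032 ≠ 3168, S is off the plane and the points are not all coplanar.

No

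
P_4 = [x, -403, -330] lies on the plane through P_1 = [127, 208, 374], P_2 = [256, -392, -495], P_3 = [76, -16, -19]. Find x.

A normal to the plane is n = P_1P_2 × P_1P_3 = (41144, 95016, -59496).
P_4 lies in the plane iff n · P_1P_4 = 0.
This gives (41144)x + (-21394880) = 0, so x = 520.

520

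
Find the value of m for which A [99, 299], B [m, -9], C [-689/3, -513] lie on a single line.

-77/3

Collinearity: (B − A) must be parallel to (C − A) = (-986/3, -812).
Cross-multiplying the components: (m − 99)·(-812) = (-308)·(-986/3).
Solving gives m = -77/3.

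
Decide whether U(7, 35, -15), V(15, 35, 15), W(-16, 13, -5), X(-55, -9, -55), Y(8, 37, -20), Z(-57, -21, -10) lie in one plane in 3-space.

Yes

The plane through U, V, W has normal n = UV × UW = (660, -770, -176) and equation n·P = -19690.
Checking the remaining points: n·X = -19690, n·Y = -19690, n·Z = -19690.
All equal -19690, so all 6 points lie in one plane.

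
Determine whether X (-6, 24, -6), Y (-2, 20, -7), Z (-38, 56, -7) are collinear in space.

No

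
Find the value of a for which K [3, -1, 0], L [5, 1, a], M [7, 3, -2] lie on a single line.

-1

Collinearity requires KL × KM = 0; each component is linear in a.
The x-component gives (-4)a + (-4) = 0, so a = -1.
The remaining components then also vanish.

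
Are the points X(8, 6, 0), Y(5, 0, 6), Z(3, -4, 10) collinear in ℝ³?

XY = (-3, -6, 6), XZ = (-5, -10, 10).
XY × XZ = (0, 0, 0).
The cross product vanishes, so the three points are collinear.

Yes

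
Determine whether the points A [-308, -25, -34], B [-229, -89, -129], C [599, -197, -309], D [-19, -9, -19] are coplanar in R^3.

Yes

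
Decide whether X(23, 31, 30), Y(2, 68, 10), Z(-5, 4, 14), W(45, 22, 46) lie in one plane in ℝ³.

No

A normal to the plane through X, Y, Z is n = XY × XZ = (-1132, 224, 1603).
The plane has equation n·P = 28998. For W: n·W = 27726.
27726 ≠ 28998, so W is off the plane.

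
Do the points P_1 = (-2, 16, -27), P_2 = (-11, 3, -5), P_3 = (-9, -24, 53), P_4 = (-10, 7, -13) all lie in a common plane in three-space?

No

A normal to the plane through P_1, P_2, P_3 is n = P_1P_2 × P_1P_3 = (-160, 566, 269).
The plane has equation n·P = 2113. For P_4: n·P_4 = 2065.
2065 ≠ 2113, so P_4 is off the plane.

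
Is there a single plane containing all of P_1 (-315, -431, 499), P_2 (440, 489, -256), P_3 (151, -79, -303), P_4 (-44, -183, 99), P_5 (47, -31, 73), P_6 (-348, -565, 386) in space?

The plane through P_1, P_2, P_3 has normal n = P_1P_2 × P_1P_3 = (-472080, 253680, -162960) and equation n·P = -41947920.
Checking the remaining points: n·P_4 = -41784960, n·P_5 = -41947920, n·P_6 = -41947920.
Since n·P_4 = -41784960 ≠ -41947920, P_4 is off the plane and the points are not all coplanar.

No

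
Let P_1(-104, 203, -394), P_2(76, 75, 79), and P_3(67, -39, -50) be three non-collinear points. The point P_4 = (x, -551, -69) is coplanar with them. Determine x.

199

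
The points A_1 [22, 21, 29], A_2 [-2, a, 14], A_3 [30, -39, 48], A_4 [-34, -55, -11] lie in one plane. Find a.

-23

Normal to plane A_1A_3A_4: n = (3844, -744, -3968); plane equation n·P = -46128.
Requiring n·A_2 = -46128: (-744)a + (-63240) = -46128.
So a = -23.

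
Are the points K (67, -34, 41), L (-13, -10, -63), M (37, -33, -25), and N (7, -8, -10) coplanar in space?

A normal to the plane through K, L, M is n = KL × KM = (-1480, -2160, 640).
The plane has equation n·P = 520. For N: n·N = 520.
Equal, so N lies in the plane and all four are coplanar.

Yes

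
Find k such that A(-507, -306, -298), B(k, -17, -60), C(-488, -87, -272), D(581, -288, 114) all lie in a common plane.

The points are coplanar iff AB · (AC × AD) = 0.
Expanding, this is linear in k: (89760)k + (-5206080) = 0.
So k = 58.

58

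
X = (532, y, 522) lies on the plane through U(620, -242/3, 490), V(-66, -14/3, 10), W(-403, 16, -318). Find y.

The plane through U, V, W has equation −15008x − 63248y + (34304/3)z = 1400032.
Substituting X: (-63248)y + (-2015360) = 1400032, so y = -54.

-54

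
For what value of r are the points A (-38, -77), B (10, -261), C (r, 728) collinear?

-248

Collinearity: (C − A) must be parallel to (B − A) = (48, -184).
Cross-multiplying the components: (r − (-38))·(-184) = (805)·(48).
Solving gives r = -248.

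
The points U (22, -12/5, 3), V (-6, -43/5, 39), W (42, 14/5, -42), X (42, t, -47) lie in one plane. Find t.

Normal to plane UVW: n = (459/5, -540, -108/5); plane equation n·P = 16254/5.
Requiring n·X = 16254/5: (-540)t + (24354/5) = 16254/5.
So t = 3.

3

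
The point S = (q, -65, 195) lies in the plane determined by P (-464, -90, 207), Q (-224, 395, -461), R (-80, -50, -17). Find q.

-500

A normal to the plane is n = PQ × PR = (-81920, -202752, -176640).
S lies in the plane iff n · PS = 0.
This gives (-81920)q + (-40960000) = 0, so q = -500.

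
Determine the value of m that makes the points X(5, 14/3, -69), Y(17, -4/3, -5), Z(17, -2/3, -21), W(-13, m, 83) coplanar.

10/3

Normal to plane XYZ: n = (160/3, 192, 8); plane equation n·P = 1832/3.
Requiring n·W = 1832/3: (192)m + (-88/3) = 1832/3.
So m = 10/3.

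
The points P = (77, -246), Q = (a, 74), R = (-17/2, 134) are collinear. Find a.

5

Collinearity: (Q − P) must be parallel to (R − P) = (-171/2, 380).
Cross-multiplying the components: (a − 77)·(380) = (320)·(-171/2).
Solving gives a = 5.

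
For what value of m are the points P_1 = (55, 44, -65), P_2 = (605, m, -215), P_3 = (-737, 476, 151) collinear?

-256

Collinearity requires P_1P_2 × P_1P_3 = 0; each component is linear in m.
The x-component gives (216)m + (55296) = 0, so m = -256.
The remaining components then also vanish.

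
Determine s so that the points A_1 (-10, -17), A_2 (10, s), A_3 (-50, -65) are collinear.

Collinearity: (A_2 − A_1) must be parallel to (A_3 − A_1) = (-40, -48).
Cross-multiplying the components: (s − (-17))·(-40) = (20)·(-48).
Solving gives s = 7.

7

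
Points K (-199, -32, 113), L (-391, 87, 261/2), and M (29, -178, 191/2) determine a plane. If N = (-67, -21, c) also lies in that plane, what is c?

Coplanarity requires KL · (KM × KN) = 0.
KL = (-192, 119, 35/2), KM = (228, -146, -35/2); the triple product is linear in c with coefficient 900 and constant term -32400.
Setting it to zero: c = 36.

36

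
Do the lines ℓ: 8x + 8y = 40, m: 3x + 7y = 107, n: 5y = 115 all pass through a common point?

Yes

Lines aᵢx + bᵢy = cᵢ with pairwise distinct directions are concurrent exactly when det[aᵢ bᵢ cᵢ] = 0.
Here the determinant is 0.
It vanishes, so the lines are concurrent at (-18, 23).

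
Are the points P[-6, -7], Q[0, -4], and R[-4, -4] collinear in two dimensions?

No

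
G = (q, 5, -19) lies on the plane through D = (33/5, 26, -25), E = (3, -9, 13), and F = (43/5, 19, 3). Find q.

A normal to the plane is n = DE × DF = (-714, 884/5, 476/5).
G lies in the plane iff n · DG = 0.
This gives (-714)q + (7854/5) = 0, so q = 11/5.

11/5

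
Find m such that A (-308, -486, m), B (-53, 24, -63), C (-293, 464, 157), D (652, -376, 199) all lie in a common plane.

-824

Coplanarity ⇔ det[AB; AC; AD] = 0.
Expanding, this is linear in m: (214200)m + (176500800) = 0.
So m = -824.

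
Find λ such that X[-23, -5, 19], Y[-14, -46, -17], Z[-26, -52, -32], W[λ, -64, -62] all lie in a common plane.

Normal to plane XYZ: n = (399, 567, -546); plane equation n·P = -22386.
Requiring n·W = -22386: (399)λ + (-2436) = -22386.
So λ = -50.

-50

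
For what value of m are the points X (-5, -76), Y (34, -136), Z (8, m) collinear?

-96

Collinearity: (Z − X) must be parallel to (Y − X) = (39, -60).
Cross-multiplying the components: (m − (-76))·(39) = (13)·(-60).
Solving gives m = -96.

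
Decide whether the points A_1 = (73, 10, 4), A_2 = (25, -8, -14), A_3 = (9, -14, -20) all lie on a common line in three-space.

A_1A_2 = (-48, -18, -18), A_1A_3 = (-64, -24, -24).
Each component of A_1A_3 is 4/3 times the corresponding component of A_1A_2, so A_1A_3 = 4/3·A_1A_2 and the points are collinear.

Yes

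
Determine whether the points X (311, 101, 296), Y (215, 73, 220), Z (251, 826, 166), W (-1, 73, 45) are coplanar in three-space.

No

The four points are coplanar iff the 3×3 determinant with rows XY, XZ, XW is zero.
Rows: (-96, -28, -76), (-60, 725, -130), (-312, -28, -251).
Expanding along the first row: (-96)(-185615) − (-28)(-25500) + (-76)(227880) = -213840.
Nonzero ⇒ not coplanar.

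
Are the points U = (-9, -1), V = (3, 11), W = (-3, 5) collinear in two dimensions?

Yes

UV = (12, 12), UW = (6, 6).
det[UV; UW] = (12)(6) − (12)(6) = 0.
The determinant is zero, so the points are collinear.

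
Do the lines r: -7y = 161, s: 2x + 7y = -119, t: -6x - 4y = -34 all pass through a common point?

Intersecting r and s: solving the 2×2 system gives (x, y) = (21, -23).
Substitute into t: (-6)(21) + (-4)(-23) = -34.
This equals -34, so (21, -23) lies on all three lines and they are concurrent.

Yes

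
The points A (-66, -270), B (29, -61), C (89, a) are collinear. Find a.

71

Collinearity: (C − A) must be parallel to (B − A) = (95, 209).
Cross-multiplying the components: (a − (-270))·(95) = (155)·(209).
Solving gives a = 71.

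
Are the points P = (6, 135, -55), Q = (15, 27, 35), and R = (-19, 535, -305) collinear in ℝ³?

No

PQ = (9, -108, 90), PR = (-25, 400, -250).
PQ × PR = (-9000, 0, 900).
The cross product is nonzero, so the points do not lie on one line.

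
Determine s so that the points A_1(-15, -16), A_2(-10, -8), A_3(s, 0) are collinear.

-5

The three points are collinear iff det[A_1A_2; A_1A_3] = 0.
This determinant is linear in s: (-8)s + (-40) = 0, so s = -5.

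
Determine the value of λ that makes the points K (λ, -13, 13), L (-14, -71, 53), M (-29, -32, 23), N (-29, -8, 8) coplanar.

-24

The points are coplanar iff KL · (KM × KN) = 0.
Expanding, this is linear in λ: (-135)λ + (-3240) = 0.
So λ = -24.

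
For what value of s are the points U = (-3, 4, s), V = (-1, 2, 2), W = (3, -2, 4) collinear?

1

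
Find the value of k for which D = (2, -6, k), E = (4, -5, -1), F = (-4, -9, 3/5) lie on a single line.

Collinearity requires DE × DF = 0; each component is linear in k.
The x-component gives (-4)k + (-12/5) = 0, so k = -3/5.
The remaining components then also vanish.

-3/5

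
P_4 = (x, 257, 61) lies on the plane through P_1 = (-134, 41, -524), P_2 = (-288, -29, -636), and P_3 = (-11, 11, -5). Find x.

421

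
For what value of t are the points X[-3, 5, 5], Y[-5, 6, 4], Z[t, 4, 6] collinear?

-1

Direction XY = (-2, 1, -1). From the y-coordinate of Z, the parameter along the line is τ = (4 − 5)/1 = -1.
Then t = (-3) + (-1)·(-2) = -1.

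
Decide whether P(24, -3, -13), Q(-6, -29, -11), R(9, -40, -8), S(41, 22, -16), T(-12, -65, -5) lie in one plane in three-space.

No

The plane through P, Q, R has normal n = PQ × PR = (-56, 120, 720) and equation n·X = -11064.
Checking the remaining points: n·S = -11176, n·T = -10728.
Since n·S = -11176 ≠ -11064, S is off the plane and the points are not all coplanar.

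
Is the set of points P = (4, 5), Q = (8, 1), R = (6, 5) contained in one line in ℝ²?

PQ = (4, -4), PR = (2, 0).
If collinear, PR would be a scalar multiple of PQ. But (4)·(0) ≠ (-4)·(2) (difference 8), so they are not parallel; the points are not collinear.

No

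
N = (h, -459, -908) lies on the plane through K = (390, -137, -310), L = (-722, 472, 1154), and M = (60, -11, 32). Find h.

A normal to the plane is n = KL × KM = (23814, -102816, 60858).
N lies in the plane iff n · KN = 0.
This gives (23814)h + (-12573792) = 0, so h = 528.

528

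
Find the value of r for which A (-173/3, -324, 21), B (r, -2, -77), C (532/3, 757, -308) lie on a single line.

Collinearity requires AB × AC = 0; each component is linear in r.
The y-component gives (329)r + (-12173/3) = 0, so r = 37/3.
The remaining components then also vanish.

37/3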